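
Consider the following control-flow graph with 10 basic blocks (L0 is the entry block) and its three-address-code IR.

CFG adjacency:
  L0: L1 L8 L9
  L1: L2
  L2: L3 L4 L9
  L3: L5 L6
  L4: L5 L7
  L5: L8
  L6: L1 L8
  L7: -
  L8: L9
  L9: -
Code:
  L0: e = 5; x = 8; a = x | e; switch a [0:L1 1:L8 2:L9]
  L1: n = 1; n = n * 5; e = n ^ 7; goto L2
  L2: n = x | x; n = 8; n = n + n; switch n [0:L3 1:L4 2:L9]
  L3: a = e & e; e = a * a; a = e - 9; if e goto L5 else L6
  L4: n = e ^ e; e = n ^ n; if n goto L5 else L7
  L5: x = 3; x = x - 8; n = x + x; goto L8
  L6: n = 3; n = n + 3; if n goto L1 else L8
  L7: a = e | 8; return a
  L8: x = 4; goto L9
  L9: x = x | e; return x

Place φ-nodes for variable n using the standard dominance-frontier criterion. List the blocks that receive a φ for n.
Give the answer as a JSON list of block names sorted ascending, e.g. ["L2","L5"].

Answer: ["L1", "L5", "L8", "L9"]

Derivation:
idom tree: L1←L0 L2←L1 L3←L2 L4←L2 L5←L2 L6←L3 L7←L4 L8←L0 L9←L0
Dom∩ at merges:
  L1: preds {L0,L6}: {L0} ∩ {L0,L1,L2,L3,L6} = {L0}; idom=L0
  L5: preds {L3,L4}: {L0,L1,L2,L3} ∩ {L0,L1,L2,L4} = {L0,L1,L2}; idom=L2
  L8: preds {L0,L5,L6}: {L0} ∩ {L0,L1,L2,L5} ∩ {L0,L1,L2,L3,L6} = {L0}; idom=L0
  L9: preds {L0,L2,L8}: {L0} ∩ {L0,L1,L2} ∩ {L0,L8} = {L0}; idom=L0

Frontier:
  L1←L0: walk · to L0
  L1←L6: walk L6→L3→L2→L1 to L0
  L5←L3: walk L3 to L2
  L5←L4: walk L4 to L2
  L8←L0: walk · to L0
  L8←L5: walk L5→L2→L1 to L0
  L8←L6: walk L6→L3→L2→L1 to L0
  L9←L0: walk · to L0
  L9←L2: walk L2→L1 to L0
  L9←L8: walk L8 to L0
  DF(L0)=∅
  DF(L1)={L1,L8,L9}
  DF(L2)={L1,L8,L9}
  DF(L3)={L1,L5,L8}
  DF(L4)={L5}
  DF(L5)={L8}
  DF(L6)={L1,L8}
  DF(L7)=∅
  DF(L8)={L9}
  DF(L9)=∅

φ for n: defs {L1,L2,L4,L5,L6}
  DF⁺ = {L1,L5,L8,L9}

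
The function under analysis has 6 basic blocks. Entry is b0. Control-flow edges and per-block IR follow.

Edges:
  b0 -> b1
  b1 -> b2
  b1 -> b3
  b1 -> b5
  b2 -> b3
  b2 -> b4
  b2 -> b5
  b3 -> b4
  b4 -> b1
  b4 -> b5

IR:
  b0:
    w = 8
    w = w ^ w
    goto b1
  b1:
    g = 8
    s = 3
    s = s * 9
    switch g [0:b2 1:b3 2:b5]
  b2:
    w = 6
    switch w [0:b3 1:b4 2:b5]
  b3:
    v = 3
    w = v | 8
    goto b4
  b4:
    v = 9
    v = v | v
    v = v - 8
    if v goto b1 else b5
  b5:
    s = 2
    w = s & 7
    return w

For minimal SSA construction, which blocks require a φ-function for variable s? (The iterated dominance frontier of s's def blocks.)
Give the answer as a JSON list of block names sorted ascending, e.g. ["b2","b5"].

idom tree: b1←b0 b2←b1 b3←b1 b4←b1 b5←b1
Dom at joins:
  b1: preds {b0,b4}: {b0} ∩ {b0,b1,b4} = {b0}; idom=b0
  b3: preds {b1,b2}: {b0,b1} ∩ {b0,b1,b2} = {b0,b1}; idom=b1
  b4: preds {b2,b3}: {b0,b1,b2} ∩ {b0,b1,b3} = {b0,b1}; idom=b1
  b5: preds {b1,b2,b4}: {b0,b1} ∩ {b0,b1,b2} ∩ {b0,b1,b4} = {b0,b1}; idom=b1

DF derivation:
  join b1 pred b0: · stop@b0
  join b1 pred b4: b4→b1 stop@b0
  join b3 pred b1: · stop@b1
  join b3 pred b2: b2 stop@b1
  join b4 pred b2: b2 stop@b1
  join b4 pred b3: b3 stop@b1
  join b5 pred b1: · stop@b1
  join b5 pred b2: b2 stop@b1
  join b5 pred b4: b4 stop@b1
  DF(b0)=∅
  DF(b1)={b1}
  DF(b2)={b3,b4,b5}
  DF(b3)={b4}
  DF(b4)={b1,b5}
  DF(b5)=∅

φ for s: defs {b1,b5}
  DF⁺ = {b1}

Answer: ["b1"]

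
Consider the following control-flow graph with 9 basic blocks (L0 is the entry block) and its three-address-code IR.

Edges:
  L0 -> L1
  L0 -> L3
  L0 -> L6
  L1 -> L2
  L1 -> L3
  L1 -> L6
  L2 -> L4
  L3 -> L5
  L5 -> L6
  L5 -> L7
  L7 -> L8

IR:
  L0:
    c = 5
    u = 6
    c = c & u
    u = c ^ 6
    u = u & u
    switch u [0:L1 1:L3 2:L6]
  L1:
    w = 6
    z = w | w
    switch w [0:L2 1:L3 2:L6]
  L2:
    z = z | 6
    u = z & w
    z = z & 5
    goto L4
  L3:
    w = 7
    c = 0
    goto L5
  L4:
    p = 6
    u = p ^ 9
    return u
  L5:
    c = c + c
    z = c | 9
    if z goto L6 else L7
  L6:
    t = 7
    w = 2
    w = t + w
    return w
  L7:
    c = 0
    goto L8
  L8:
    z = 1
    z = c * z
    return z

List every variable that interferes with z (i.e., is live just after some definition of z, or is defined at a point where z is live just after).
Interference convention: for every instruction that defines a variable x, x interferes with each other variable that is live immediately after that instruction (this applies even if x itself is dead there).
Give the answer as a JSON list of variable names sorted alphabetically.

Answer: ["c", "u", "w"]

Analysis:
def/use:
  L0: def={c,u} ue=∅
  L1: def={w,z} ue=∅
  L2: def={u,z} ue={w,z}
  L3: def={c,w} ue=∅
  L4: def={p,u} ue=∅
  L5: def={c,z} ue={c}
  L6: def={t,w} ue=∅
  L7: def={c} ue=∅
  L8: def={z} ue={c}

Live sets:
  live L0: ∅→∅
  live L1: ∅→{w,z}
  live L2: {w,z}→∅
  live L3: ∅→{c}
  live L4: ∅→∅
  live L5: {c}→∅
  live L6: ∅→∅
  live L7: ∅→{c}
  live L8: {c}→∅

Interfere edges:
  c↔{u,z}
  p↔∅
  t↔{w}
  u↔{c,z}
  w↔{t,z}
  z↔{c,u,w}

N(z) = ["c", "u", "w"]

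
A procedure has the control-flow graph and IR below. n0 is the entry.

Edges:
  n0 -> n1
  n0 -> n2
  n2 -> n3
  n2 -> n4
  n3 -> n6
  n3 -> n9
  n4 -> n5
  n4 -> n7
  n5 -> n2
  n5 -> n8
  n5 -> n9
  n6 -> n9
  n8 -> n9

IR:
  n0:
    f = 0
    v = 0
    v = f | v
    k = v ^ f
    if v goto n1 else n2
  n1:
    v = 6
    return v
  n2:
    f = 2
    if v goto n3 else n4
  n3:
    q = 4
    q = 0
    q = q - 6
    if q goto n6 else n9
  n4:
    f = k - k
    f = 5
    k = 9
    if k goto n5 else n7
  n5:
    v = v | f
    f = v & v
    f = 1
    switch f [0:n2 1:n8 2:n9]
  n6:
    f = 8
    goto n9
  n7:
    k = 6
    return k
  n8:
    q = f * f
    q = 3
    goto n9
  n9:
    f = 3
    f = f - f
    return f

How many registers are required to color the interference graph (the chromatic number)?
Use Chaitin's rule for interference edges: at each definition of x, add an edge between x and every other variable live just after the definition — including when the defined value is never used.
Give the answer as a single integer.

Block summaries:
  n0 def {f,k,v} use ∅
  n1 def {v} use ∅
  n2 def {f} use {v}
  n3 def {q} use ∅
  n4 def {f,k} use {k}
  n5 def {f,v} use {f,v}
  n6 def {f} use ∅
  n7 def {k} use ∅
  n8 def {q} use {f}
  n9 def {f} use ∅

Live sets:
  n0: in=∅ out={k,v}
  n1: in=∅ out=∅
  n2: in={k,v} out={k,v}
  n3: in=∅ out=∅
  n4: in={k,v} out={f,k,v}
  n5: in={f,k,v} out={f,k,v}
  n6: in=∅ out=∅
  n7: in=∅ out=∅
  n8: in={f} out=∅
  n9: in=∅ out=∅

Conflict graph:
  f↔{k,v}
  k↔{f,v}
  q↔∅
  v↔{f,k}

Registers:
  {f,k,v} pairwise interfere (3-clique) ⇒ χ ≥ 3
  3-colouring: R0={f,q}  R1={k}  R2={v}
  χ = 3

Answer: 3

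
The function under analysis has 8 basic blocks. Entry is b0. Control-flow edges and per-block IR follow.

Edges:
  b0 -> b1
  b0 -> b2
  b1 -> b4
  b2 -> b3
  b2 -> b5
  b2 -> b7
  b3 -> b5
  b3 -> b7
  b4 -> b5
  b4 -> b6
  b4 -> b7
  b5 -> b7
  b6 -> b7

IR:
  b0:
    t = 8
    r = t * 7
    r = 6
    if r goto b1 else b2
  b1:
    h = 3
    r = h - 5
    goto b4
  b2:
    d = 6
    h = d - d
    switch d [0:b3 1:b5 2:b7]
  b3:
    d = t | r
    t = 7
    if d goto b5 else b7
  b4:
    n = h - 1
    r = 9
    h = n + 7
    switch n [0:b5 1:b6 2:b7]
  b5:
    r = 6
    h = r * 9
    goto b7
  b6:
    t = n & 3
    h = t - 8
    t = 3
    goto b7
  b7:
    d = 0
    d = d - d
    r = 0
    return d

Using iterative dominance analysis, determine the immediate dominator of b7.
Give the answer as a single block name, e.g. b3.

Answer: b0

Derivation:
idom tree: b1←b0 b2←b0 b3←b2 b4←b1 b5←b0 b6←b4 b7←b0
Join-block Dom:
  b5: preds {b2,b3,b4}: {b0,b2} ∩ {b0,b2,b3} ∩ {b0,b1,b4} = {b0}; idom=b0
  b7: preds {b2,b3,b4,b5,b6}: {b0,b2} ∩ {b0,b2,b3} ∩ {b0,b1,b4} ∩ {b0,b5} ∩ {b0,b1,b4,b6} = {b0}; idom=b0

idom(b7) = b0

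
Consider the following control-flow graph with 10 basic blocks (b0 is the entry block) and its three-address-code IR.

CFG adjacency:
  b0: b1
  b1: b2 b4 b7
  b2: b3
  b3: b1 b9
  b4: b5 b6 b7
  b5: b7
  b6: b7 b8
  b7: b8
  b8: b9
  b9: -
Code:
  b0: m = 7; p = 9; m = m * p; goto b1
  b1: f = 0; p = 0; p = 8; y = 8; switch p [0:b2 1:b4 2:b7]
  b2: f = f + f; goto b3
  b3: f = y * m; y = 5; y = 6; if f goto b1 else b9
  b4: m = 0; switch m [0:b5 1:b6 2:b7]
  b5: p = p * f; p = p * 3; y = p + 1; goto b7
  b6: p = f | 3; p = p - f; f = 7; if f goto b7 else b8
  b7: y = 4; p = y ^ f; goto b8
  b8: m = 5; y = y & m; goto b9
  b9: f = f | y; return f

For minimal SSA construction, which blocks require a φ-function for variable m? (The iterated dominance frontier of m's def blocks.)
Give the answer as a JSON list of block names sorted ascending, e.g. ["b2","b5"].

idom tree: b1←b0 b2←b1 b3←b2 b4←b1 b5←b4 b6←b4 b7←b1 b8←b1 b9←b1
Join-block Dom:
  b1: preds {b0,b3}: {b0} ∩ {b0,b1,b2,b3} = {b0}; idom=b0
  b7: preds {b1,b4,b5,b6}: {b0,b1} ∩ {b0,b1,b4} ∩ {b0,b1,b4,b5} ∩ {b0,b1,b4,b6} = {b0,b1}; idom=b1
  b8: preds {b6,b7}: {b0,b1,b4,b6} ∩ {b0,b1,b7} = {b0,b1}; idom=b1
  b9: preds {b3,b8}: {b0,b1,b2,b3} ∩ {b0,b1,b8} = {b0,b1}; idom=b1

Frontier:
  b1←b0: walk · to b0
  b1←b3: walk b3→b2→b1 to b0
  b7←b1: walk · to b1
  b7←b4: walk b4 to b1
  b7←b5: walk b5→b4 to b1
  b7←b6: walk b6→b4 to b1
  b8←b6: walk b6→b4 to b1
  b8←b7: walk b7 to b1
  b9←b3: walk b3→b2 to b1
  b9←b8: walk b8 to b1
  b0 → ∅
  b1 → {b1}
  b2 → {b1,b9}
  b3 → {b1,b9}
  b4 → {b7,b8}
  b5 → {b7}
  b6 → {b7,b8}
  b7 → {b8}
  b8 → {b9}
  b9 → ∅

φ for m: defs {b0,b4,b8}
  DF⁺ = {b7,b8,b9}

Answer: ["b7", "b8", "b9"]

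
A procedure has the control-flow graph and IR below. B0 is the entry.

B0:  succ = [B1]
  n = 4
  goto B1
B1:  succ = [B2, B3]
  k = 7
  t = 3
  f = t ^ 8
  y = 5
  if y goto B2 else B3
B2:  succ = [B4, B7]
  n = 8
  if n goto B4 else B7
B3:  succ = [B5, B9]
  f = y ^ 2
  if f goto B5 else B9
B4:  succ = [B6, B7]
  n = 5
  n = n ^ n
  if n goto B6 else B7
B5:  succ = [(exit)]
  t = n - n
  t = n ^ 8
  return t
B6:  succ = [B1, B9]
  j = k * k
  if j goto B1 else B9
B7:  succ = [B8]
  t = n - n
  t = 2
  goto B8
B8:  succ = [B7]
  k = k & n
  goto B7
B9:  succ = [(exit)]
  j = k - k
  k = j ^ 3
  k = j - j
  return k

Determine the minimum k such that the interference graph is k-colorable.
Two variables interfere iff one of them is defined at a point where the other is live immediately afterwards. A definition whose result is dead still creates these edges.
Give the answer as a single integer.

Answer: 3

Derivation:
Per-block:
  B0 def {n} use ∅
  B1 def {f,k,t,y} use ∅
  B2 def {n} use ∅
  B3 def {f} use {y}
  B4 def {n} use ∅
  B5 def {t} use {n}
  B6 def {j} use {k}
  B7 def {t} use {n}
  B8 def {k} use {k,n}
  B9 def {j,k} use {k}

Liveness:
  B0: in=∅ out={n}
  B1: in={n} out={k,n,y}
  B2: in={k} out={k,n}
  B3: in={k,n,y} out={k,n}
  B4: in={k} out={k,n}
  B5: in={n} out=∅
  B6: in={k,n} out={k,n}
  B7: in={k,n} out={k,n}
  B8: in={k,n} out={k,n}
  B9: in={k} out=∅

Conflict graph:
  f↔{k,n}
  j↔{k,n}
  k↔{f,j,n,t,y}
  n↔{f,j,k,t,y}
  t↔{k,n}
  y↔{k,n}

Colouring:
  {f,k,n} pairwise interfere (3-clique) ⇒ χ ≥ 3
  assign f→r2 j→r2 k→r0 n→r1 t→r2 y→r2 — no edge inside a register ⇒ χ ≤ 3
  χ = 3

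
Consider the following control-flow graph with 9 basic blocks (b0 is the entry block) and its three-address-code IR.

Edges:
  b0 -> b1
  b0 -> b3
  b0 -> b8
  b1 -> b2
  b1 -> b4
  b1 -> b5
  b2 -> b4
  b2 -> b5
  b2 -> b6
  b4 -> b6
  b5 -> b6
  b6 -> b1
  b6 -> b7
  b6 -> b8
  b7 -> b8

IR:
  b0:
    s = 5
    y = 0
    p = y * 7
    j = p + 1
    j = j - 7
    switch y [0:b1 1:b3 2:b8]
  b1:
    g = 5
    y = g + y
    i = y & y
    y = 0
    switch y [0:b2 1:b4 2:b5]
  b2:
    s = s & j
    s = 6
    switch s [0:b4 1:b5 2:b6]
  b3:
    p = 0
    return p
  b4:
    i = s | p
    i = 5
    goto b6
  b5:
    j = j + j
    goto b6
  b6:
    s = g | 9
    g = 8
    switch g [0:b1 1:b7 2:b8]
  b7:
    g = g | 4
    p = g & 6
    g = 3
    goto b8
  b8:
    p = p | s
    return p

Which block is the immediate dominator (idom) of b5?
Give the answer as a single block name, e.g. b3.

Answer: b1

Analysis:
idom tree: b1←b0 b2←b1 b3←b0 b4←b1 b5←b1 b6←b1 b7←b6 b8←b0
Dom∩ at merges:
  b1: preds {b0,b6}: {b0} ∩ {b0,b1,b6} = {b0}; idom=b0
  b4: preds {b1,b2}: {b0,b1} ∩ {b0,b1,b2} = {b0,b1}; idom=b1
  b5: preds {b1,b2}: {b0,b1} ∩ {b0,b1,b2} = {b0,b1}; idom=b1
  b6: preds {b2,b4,b5}: {b0,b1,b2} ∩ {b0,b1,b4} ∩ {b0,b1,b5} = {b0,b1}; idom=b1
  b8: preds {b0,b6,b7}: {b0} ∩ {b0,b1,b6} ∩ {b0,b1,b6,b7} = {b0}; idom=b0

idom(b5) = b1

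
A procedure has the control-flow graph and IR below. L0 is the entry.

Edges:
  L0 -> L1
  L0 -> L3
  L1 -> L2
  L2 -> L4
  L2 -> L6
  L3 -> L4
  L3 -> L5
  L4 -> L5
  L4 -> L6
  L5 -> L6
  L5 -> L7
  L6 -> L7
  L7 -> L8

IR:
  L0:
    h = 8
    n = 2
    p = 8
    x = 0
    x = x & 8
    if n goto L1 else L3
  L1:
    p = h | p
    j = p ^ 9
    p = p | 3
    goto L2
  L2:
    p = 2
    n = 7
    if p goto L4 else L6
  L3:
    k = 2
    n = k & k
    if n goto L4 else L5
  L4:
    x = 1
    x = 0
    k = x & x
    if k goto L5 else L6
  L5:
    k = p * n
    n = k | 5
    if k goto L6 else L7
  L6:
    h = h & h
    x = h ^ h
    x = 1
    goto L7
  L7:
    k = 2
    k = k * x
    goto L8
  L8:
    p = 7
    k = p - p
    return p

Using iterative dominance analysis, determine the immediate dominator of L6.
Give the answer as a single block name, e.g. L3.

Answer: L0

Analysis:
idom tree: L1←L0 L2←L1 L3←L0 L4←L0 L5←L0 L6←L0 L7←L0 L8←L7
Dom∩ at merges:
  L4: preds {L2,L3}: {L0,L1,L2} ∩ {L0,L3} = {L0}; idom=L0
  L5: preds {L3,L4}: {L0,L3} ∩ {L0,L4} = {L0}; idom=L0
  L6: preds {L2,L4,L5}: {L0,L1,L2} ∩ {L0,L4} ∩ {L0,L5} = {L0}; idom=L0
  L7: preds {L5,L6}: {L0,L5} ∩ {L0,L6} = {L0}; idom=L0

idom(L6) = L0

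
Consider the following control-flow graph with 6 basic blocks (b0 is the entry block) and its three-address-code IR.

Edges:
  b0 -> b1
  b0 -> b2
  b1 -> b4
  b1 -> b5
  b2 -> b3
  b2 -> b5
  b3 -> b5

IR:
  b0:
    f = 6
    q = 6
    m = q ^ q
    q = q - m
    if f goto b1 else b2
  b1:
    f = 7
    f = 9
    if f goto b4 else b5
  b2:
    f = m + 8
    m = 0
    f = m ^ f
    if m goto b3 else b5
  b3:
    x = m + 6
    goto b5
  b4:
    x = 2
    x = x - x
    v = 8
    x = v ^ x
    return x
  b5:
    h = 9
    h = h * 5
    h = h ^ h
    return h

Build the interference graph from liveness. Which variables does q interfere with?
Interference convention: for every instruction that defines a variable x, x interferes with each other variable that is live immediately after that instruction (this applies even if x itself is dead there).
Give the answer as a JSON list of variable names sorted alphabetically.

Block summaries:
  b0: def={f,m,q} ue=∅
  b1: def={f} ue=∅
  b2: def={f,m} ue={m}
  b3: def={x} ue={m}
  b4: def={v,x} ue=∅
  b5: def={h} ue=∅

Liveness:
  live b0: ∅→{m}
  live b1: ∅→∅
  live b2: {m}→{m}
  live b3: {m}→∅
  live b4: ∅→∅
  live b5: ∅→∅

Interference:
  f: {m,q}
  h: ∅
  m: {f,q}
  q: {f,m}
  v: {x}
  x: {v}

N(q) = ["f", "m"]

Answer: ["f", "m"]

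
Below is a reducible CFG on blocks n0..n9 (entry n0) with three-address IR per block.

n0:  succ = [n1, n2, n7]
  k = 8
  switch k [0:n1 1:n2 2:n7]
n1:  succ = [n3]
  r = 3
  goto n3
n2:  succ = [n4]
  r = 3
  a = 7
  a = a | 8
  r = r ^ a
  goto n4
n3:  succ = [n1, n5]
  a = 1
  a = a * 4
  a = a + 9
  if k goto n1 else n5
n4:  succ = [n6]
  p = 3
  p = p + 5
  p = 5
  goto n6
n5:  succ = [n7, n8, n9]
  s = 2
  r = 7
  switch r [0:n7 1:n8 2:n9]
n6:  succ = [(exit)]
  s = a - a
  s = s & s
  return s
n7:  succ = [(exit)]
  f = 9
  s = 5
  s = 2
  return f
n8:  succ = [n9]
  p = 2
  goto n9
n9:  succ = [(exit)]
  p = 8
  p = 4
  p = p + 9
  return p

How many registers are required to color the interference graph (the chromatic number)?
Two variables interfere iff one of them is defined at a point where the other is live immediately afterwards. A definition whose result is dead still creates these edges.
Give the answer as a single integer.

Answer: 3

Working:
def/use:
  n0: def={k} ue=∅
  n1: def={r} ue=∅
  n2: def={a,r} ue=∅
  n3: def={a} ue={k}
  n4: def={p} ue=∅
  n5: def={r,s} ue=∅
  n6: def={s} ue={a}
  n7: def={f,s} ue=∅
  n8: def={p} ue=∅
  n9: def={p} ue=∅

Liveness:
  n0 li=∅ lo={k}
  n1 li={k} lo={k}
  n2 li=∅ lo={a}
  n3 li={k} lo={k}
  n4 li={a} lo={a}
  n5 li=∅ lo=∅
  n6 li={a} lo=∅
  n7 li=∅ lo=∅
  n8 li=∅ lo=∅
  n9 li=∅ lo=∅

Conflict graph:
  a — {k,p,r}
  f — {s}
  k — {a,r}
  p — {a}
  r — {a,k}
  s — {f}

Colouring:
  {a,k,r} pairwise interfere (3-clique) ⇒ χ ≥ 3
  assign a→r0 f→r0 k→r1 p→r1 r→r2 s→r1 — no edge inside a register ⇒ χ ≤ 3
  χ = 3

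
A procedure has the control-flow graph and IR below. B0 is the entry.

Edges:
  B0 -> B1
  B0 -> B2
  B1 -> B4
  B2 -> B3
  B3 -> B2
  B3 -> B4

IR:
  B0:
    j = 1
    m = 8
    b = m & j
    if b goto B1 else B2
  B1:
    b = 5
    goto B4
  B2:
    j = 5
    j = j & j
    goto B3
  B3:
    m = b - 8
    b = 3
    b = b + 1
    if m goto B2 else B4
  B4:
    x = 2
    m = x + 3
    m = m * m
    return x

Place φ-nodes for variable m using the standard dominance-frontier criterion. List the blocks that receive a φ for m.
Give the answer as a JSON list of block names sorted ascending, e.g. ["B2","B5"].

Answer: ["B2", "B4"]

Derivation:
idom tree: B1←B0 B2←B0 B3←B2 B4←B0
Dom at joins:
  B2: preds {B0,B3}: {B0} ∩ {B0,B2,B3} = {B0}; idom=B0
  B4: preds {B1,B3}: {B0,B1} ∩ {B0,B2,B3} = {B0}; idom=B0

DF derivation:
  join B2 pred B0: · stop@B0
  join B2 pred B3: B3→B2 stop@B0
  join B4 pred B1: B1 stop@B0
  join B4 pred B3: B3→B2 stop@B0
  B0: DF=∅
  B1: DF={B4}
  B2: DF={B2,B4}
  B3: DF={B2,B4}
  B4: DF=∅

φ for m: defs {B0,B3,B4}
  DF⁺ = {B2,B4}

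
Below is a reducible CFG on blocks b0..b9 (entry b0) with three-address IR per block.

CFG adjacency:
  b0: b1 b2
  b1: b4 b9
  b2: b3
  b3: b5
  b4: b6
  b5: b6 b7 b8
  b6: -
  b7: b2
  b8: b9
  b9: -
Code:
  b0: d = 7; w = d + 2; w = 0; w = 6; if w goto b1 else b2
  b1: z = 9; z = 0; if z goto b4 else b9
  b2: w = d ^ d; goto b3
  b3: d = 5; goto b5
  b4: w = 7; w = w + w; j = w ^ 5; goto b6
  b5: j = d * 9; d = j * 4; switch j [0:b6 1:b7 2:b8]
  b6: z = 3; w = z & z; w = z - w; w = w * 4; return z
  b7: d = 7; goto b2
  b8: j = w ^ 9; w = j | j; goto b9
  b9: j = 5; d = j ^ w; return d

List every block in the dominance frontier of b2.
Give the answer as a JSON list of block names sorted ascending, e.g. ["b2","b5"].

idom tree: b1←b0 b2←b0 b3←b2 b4←b1 b5←b3 b6←b0 b7←b5 b8←b5 b9←b0
Dom at joins:
  b2: preds {b0,b7}: {b0} ∩ {b0,b2,b3,b5,b7} = {b0}; idom=b0
  b6: preds {b4,b5}: {b0,b1,b4} ∩ {b0,b2,b3,b5} = {b0}; idom=b0
  b9: preds {b1,b8}: {b0,b1} ∩ {b0,b2,b3,b5,b8} = {b0}; idom=b0

DF walk-up:
  join b2 pred b0: · stop@b0
  join b2 pred b7: b7→b5→b3→b2 stop@b0
  join b6 pred b4: b4→b1 stop@b0
  join b6 pred b5: b5→b3→b2 stop@b0
  join b9 pred b1: b1 stop@b0
  join b9 pred b8: b8→b5→b3→b2 stop@b0
  b0: DF=∅
  b1: DF={b6,b9}
  b2: DF={b2,b6,b9}
  b3: DF={b2,b6,b9}
  b4: DF={b6}
  b5: DF={b2,b6,b9}
  b6: DF=∅
  b7: DF={b2}
  b8: DF={b9}
  b9: DF=∅

DF(b2) = ["b2", "b6", "b9"]

Answer: ["b2", "b6", "b9"]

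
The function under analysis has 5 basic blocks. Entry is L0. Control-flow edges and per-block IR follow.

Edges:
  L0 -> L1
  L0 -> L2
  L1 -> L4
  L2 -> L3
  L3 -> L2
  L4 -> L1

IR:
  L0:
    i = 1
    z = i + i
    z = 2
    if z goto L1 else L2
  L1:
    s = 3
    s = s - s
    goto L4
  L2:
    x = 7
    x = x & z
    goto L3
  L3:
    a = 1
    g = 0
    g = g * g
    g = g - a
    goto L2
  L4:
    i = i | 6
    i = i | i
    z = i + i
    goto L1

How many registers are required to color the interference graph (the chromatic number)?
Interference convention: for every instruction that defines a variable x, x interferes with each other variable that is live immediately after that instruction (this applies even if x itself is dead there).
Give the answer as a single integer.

Per-block:
  L0: def={i,z} ue=∅
  L1: def={s} ue=∅
  L2: def={x} ue={z}
  L3: def={a,g} ue=∅
  L4: def={i,z} ue={i}

Live sets:
  L0: in=∅ out={i,z}
  L1: in={i} out={i}
  L2: in={z} out={z}
  L3: in={z} out={z}
  L4: in={i} out={i}

Conflict graph:
  a: {g,z}
  g: {a,z}
  i: {s,z}
  s: {i}
  x: {z}
  z: {a,g,i,x}

Chromatic number:
  clique {a,g,z} ⇒ need ≥ 3
  3-colouring: r0={s,z}  r1={a,i,x}  r2={g}
  χ = 3

Answer: 3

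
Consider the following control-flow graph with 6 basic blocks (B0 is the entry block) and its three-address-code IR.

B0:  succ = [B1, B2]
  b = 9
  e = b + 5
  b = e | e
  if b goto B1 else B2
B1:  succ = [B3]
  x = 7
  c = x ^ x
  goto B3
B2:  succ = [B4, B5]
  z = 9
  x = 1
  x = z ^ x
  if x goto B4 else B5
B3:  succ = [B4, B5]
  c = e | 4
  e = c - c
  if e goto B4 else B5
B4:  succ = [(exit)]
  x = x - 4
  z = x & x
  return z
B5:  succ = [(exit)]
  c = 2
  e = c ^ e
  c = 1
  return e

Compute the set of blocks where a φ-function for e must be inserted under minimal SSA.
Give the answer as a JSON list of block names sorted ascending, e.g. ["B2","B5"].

idom tree: B1←B0 B2←B0 B3←B1 B4←B0 B5←B0
Dom∩ at merges:
  B4: preds {B2,B3}: {B0,B2} ∩ {B0,B1,B3} = {B0}; idom=B0
  B5: preds {B2,B3}: {B0,B2} ∩ {B0,B1,B3} = {B0}; idom=B0

DF derivation:
  join B4 pred B2: B2 stop@B0
  join B4 pred B3: B3→B1 stop@B0
  join B5 pred B2: B2 stop@B0
  join B5 pred B3: B3→B1 stop@B0
  B0: DF=∅
  B1: DF={B4,B5}
  B2: DF={B4,B5}
  B3: DF={B4,B5}
  B4: DF=∅
  B5: DF=∅

φ for e: defs {B0,B3,B5}
  DF⁺ = {B4,B5}

Answer: ["B4", "B5"]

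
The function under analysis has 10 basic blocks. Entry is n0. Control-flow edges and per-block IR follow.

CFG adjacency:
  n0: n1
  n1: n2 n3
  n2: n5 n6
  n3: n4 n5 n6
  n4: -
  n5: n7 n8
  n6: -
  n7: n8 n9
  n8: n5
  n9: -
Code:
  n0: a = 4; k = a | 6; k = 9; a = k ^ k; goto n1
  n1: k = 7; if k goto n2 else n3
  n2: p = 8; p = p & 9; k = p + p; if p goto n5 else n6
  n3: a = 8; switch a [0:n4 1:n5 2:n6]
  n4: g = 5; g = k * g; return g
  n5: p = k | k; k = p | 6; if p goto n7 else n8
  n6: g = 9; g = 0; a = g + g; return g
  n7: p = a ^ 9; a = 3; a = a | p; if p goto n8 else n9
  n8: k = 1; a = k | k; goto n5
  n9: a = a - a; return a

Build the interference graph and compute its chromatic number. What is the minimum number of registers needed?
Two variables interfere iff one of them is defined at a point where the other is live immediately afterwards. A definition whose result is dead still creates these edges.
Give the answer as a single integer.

Answer: 3

Analysis:
Per-block:
  n0: def={a,k} ue=∅
  n1: def={k} ue=∅
  n2: def={k,p} ue=∅
  n3: def={a} ue=∅
  n4: def={g} ue={k}
  n5: def={k,p} ue={k}
  n6: def={a,g} ue=∅
  n7: def={a,p} ue={a}
  n8: def={a,k} ue=∅
  n9: def={a} ue={a}

Live sets:
  n0: in=∅ out={a}
  n1: in={a} out={a,k}
  n2: in={a} out={a,k}
  n3: in={k} out={a,k}
  n4: in={k} out=∅
  n5: in={a,k} out={a}
  n6: in=∅ out=∅
  n7: in={a} out={a}
  n8: in=∅ out={a,k}
  n9: in={a} out=∅

Interference:
  a↔{g,k,p}
  g↔{a,k}
  k↔{a,g,p}
  p↔{a,k}

Registers:
  lower bound: {a,g,k} mutually conflict ⇒ χ ≥ 3
  assign a→c0 g→c2 k→c1 p→c2 — no edge inside a register ⇒ χ ≤ 3
  χ = 3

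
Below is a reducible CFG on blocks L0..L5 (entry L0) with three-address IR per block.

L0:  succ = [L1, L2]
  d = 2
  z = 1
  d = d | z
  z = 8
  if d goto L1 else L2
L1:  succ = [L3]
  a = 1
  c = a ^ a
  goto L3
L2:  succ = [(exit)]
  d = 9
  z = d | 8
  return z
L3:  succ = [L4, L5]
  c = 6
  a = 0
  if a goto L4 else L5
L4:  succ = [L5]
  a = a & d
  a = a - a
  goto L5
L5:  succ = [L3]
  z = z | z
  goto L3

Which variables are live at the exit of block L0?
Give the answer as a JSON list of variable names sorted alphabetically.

Answer: ["d", "z"]

Derivation:
Block summaries:
  L0: {d,z} / ∅
  L1: {a,c} / ∅
  L2: {d,z} / ∅
  L3: {a,c} / ∅
  L4: {a} / {a,d}
  L5: {z} / {z}

Live sets:
  live L0: ∅→{d,z}
  live L1: {d,z}→{d,z}
  live L2: ∅→∅
  live L3: {d,z}→{a,d,z}
  live L4: {a,d,z}→{d,z}
  live L5: {d,z}→{d,z}

live-out(L0) = ["d", "z"]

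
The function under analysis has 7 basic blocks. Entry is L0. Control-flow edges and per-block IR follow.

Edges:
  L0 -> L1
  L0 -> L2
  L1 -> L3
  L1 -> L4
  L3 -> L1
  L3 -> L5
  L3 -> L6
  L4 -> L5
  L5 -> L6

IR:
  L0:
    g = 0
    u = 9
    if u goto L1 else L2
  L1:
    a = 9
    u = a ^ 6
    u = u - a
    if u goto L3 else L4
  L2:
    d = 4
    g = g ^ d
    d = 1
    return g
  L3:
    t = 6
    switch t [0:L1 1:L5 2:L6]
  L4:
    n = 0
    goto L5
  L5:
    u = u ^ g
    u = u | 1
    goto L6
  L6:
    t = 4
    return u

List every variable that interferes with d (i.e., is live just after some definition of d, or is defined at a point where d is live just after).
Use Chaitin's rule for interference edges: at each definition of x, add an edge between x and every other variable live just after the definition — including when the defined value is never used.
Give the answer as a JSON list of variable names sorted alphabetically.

Block summaries:
  L0: def={g,u} ue=∅
  L1: def={a,u} ue=∅
  L2: def={d,g} ue={g}
  L3: def={t} ue=∅
  L4: def={n} ue=∅
  L5: def={u} ue={g,u}
  L6: def={t} ue={u}

Live sets:
  live L0: ∅→{g}
  live L1: {g}→{g,u}
  live L2: {g}→∅
  live L3: {g,u}→{g,u}
  live L4: {g,u}→{g,u}
  live L5: {g,u}→{u}
  live L6: {u}→∅

Conflict graph:
  a↔{g,u}
  d↔{g}
  g↔{a,d,n,t,u}
  n↔{g,u}
  t↔{g,u}
  u↔{a,g,n,t}

N(d) = ["g"]

Answer: ["g"]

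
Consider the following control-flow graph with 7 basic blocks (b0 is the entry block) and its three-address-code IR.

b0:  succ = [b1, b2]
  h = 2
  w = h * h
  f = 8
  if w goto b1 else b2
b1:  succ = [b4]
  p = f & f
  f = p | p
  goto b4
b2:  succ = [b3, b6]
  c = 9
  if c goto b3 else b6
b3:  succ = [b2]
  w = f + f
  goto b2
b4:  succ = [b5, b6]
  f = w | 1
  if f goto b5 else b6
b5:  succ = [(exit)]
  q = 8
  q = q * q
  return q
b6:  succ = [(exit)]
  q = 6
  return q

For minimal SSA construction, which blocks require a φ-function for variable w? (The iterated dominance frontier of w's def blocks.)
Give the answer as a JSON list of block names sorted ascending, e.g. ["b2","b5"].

idom tree: b1←b0 b2←b0 b3←b2 b4←b1 b5←b4 b6←b0
Join-block Dom:
  b2: preds {b0,b3}: {b0} ∩ {b0,b2,b3} = {b0}; idom=b0
  b6: preds {b2,b4}: {b0,b2} ∩ {b0,b1,b4} = {b0}; idom=b0

DF derivation:
  b2←b0: walk · to b0
  b2←b3: walk b3→b2 to b0
  b6←b2: walk b2 to b0
  b6←b4: walk b4→b1 to b0
  DF(b0)=∅
  DF(b1)={b6}
  DF(b2)={b2,b6}
  DF(b3)={b2}
  DF(b4)={b6}
  DF(b5)=∅
  DF(b6)=∅

φ for w: defs {b0,b3}
  DF⁺ = {b2,b6}

Answer: ["b2", "b6"]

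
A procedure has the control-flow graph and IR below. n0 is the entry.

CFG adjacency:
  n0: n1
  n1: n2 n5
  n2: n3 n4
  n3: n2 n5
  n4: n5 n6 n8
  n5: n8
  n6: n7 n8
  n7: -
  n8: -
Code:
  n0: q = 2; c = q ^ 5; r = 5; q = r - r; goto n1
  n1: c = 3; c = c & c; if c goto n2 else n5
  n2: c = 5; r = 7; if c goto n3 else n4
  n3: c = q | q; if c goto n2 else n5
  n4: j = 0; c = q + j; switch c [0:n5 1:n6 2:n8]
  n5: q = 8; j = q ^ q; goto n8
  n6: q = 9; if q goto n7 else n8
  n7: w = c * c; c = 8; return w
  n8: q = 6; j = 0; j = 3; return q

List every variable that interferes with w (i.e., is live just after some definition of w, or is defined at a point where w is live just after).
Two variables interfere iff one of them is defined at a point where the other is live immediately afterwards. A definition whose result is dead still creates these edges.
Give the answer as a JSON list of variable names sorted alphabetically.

Block summaries:
  n0: def={c,q,r} ue=∅
  n1: def={c} ue=∅
  n2: def={c,r} ue=∅
  n3: def={c} ue={q}
  n4: def={c,j} ue={q}
  n5: def={j,q} ue=∅
  n6: def={q} ue=∅
  n7: def={c,w} ue={c}
  n8: def={j,q} ue=∅

Liveness:
  live n0: ∅→{q}
  live n1: {q}→{q}
  live n2: {q}→{q}
  live n3: {q}→{q}
  live n4: {q}→{c}
  live n5: ∅→∅
  live n6: {c}→{c}
  live n7: {c}→∅
  live n8: ∅→∅

Interfere edges:
  c — {q,r,w}
  j — {q}
  q — {c,j,r}
  r — {c,q}
  w — {c}

N(w) = ["c"]

Answer: ["c"]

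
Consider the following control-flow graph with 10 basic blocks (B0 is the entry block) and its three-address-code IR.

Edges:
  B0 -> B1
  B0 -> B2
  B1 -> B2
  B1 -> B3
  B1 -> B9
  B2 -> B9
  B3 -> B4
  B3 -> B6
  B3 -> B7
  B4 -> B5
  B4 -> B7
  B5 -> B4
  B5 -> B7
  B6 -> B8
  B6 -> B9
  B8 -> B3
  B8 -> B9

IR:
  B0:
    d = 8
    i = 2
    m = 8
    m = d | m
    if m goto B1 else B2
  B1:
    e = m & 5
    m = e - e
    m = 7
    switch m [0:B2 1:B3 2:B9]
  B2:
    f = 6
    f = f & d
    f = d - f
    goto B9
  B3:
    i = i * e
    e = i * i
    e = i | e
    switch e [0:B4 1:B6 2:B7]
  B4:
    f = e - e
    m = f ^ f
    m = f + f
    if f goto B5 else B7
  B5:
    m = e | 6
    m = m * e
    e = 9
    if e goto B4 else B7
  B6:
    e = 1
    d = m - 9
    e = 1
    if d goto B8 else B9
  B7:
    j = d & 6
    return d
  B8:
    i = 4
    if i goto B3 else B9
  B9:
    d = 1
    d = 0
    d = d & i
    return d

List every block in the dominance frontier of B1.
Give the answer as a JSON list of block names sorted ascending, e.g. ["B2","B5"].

idom tree: B1←B0 B2←B0 B3←B1 B4←B3 B5←B4 B6←B3 B7←B3 B8←B6 B9←B0
Dom∩ at merges:
  B2: preds {B0,B1}: {B0} ∩ {B0,B1} = {B0}; idom=B0
  B3: preds {B1,B8}: {B0,B1} ∩ {B0,B1,B3,B6,B8} = {B0,B1}; idom=B1
  B4: preds {B3,B5}: {B0,B1,B3} ∩ {B0,B1,B3,B4,B5} = {B0,B1,B3}; idom=B3
  B7: preds {B3,B4,B5}: {B0,B1,B3} ∩ {B0,B1,B3,B4} ∩ {B0,B1,B3,B4,B5} = {B0,B1,B3}; idom=B3
  B9: preds {B1,B2,B6,B8}: {B0,B1} ∩ {B0,B2} ∩ {B0,B1,B3,B6} ∩ {B0,B1,B3,B6,B8} = {B0}; idom=B0

Frontier:
  B2←B0: walk · to B0
  B2←B1: walk B1 to B0
  B3←B1: walk · to B1
  B3←B8: walk B8→B6→B3 to B1
  B4←B3: walk · to B3
  B4←B5: walk B5→B4 to B3
  B7←B3: walk · to B3
  B7←B4: walk B4 to B3
  B7←B5: walk B5→B4 to B3
  B9←B1: walk B1 to B0
  B9←B2: walk B2 to B0
  B9←B6: walk B6→B3→B1 to B0
  B9←B8: walk B8→B6→B3→B1 to B0
  DF(B0)=∅
  DF(B1)={B2,B9}
  DF(B2)={B9}
  DF(B3)={B3,B9}
  DF(B4)={B4,B7}
  DF(B5)={B4,B7}
  DF(B6)={B3,B9}
  DF(B7)=∅
  DF(B8)={B3,B9}
  DF(B9)=∅

DF(B1) = ["B2", "B9"]

Answer: ["B2", "B9"]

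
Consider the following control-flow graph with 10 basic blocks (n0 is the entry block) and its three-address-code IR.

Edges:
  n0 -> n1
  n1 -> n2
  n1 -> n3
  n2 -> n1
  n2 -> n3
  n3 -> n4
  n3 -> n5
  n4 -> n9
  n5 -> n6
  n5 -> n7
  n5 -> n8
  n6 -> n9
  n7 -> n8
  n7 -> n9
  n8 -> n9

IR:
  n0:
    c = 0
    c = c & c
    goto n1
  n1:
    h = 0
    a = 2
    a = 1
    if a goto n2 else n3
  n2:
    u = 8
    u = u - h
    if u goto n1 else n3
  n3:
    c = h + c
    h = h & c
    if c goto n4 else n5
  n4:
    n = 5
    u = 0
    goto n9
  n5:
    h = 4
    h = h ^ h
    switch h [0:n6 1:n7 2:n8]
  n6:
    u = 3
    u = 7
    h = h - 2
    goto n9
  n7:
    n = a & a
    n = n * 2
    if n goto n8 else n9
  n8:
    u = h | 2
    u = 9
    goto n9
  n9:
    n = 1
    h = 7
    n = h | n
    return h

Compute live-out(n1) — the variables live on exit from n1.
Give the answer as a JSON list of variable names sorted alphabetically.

Answer: ["a", "c", "h"]

Analysis:
Block summaries:
  n0: def={c} ue=∅
  n1: def={a,h} ue=∅
  n2: def={u} ue={h}
  n3: def={c,h} ue={c,h}
  n4: def={n,u} ue=∅
  n5: def={h} ue=∅
  n6: def={h,u} ue={h}
  n7: def={n} ue={a}
  n8: def={u} ue={h}
  n9: def={h,n} ue=∅

Backward fixpoint:
  n0 li=∅ lo={c}
  n1 li={c} lo={a,c,h}
  n2 li={a,c,h} lo={a,c,h}
  n3 li={a,c,h} lo={a}
  n4 li=∅ lo=∅
  n5 li={a} lo={a,h}
  n6 li={h} lo=∅
  n7 li={a,h} lo={h}
  n8 li={h} lo=∅
  n9 li=∅ lo=∅

live-out(n1) = ["a", "c", "h"]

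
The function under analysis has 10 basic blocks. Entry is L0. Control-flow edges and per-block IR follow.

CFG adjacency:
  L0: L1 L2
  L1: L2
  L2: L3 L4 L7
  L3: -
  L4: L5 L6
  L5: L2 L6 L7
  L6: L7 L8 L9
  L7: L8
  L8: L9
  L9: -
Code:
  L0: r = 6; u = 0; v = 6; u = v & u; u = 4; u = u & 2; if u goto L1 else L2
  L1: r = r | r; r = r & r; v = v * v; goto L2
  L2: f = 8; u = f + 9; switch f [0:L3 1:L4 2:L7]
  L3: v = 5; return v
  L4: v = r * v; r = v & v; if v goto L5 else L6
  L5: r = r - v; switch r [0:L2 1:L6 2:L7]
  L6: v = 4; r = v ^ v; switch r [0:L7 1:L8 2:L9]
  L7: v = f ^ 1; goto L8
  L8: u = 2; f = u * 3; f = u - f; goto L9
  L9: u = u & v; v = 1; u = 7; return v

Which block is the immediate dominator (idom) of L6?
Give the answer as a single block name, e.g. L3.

idom tree: L1←L0 L2←L0 L3←L2 L4←L2 L5←L4 L6←L4 L7←L2 L8←L2 L9←L2
Dom at joins:
  L2: preds {L0,L1,L5}: {L0} ∩ {L0,L1} ∩ {L0,L2,L4,L5} = {L0}; idom=L0
  L6: preds {L4,L5}: {L0,L2,L4} ∩ {L0,L2,L4,L5} = {L0,L2,L4}; idom=L4
  L7: preds {L2,L5,L6}: {L0,L2} ∩ {L0,L2,L4,L5} ∩ {L0,L2,L4,L6} = {L0,L2}; idom=L2
  L8: preds {L6,L7}: {L0,L2,L4,L6} ∩ {L0,L2,L7} = {L0,L2}; idom=L2
  L9: preds {L6,L8}: {L0,L2,L4,L6} ∩ {L0,L2,L8} = {L0,L2}; idom=L2

idom(L6) = L4

Answer: L4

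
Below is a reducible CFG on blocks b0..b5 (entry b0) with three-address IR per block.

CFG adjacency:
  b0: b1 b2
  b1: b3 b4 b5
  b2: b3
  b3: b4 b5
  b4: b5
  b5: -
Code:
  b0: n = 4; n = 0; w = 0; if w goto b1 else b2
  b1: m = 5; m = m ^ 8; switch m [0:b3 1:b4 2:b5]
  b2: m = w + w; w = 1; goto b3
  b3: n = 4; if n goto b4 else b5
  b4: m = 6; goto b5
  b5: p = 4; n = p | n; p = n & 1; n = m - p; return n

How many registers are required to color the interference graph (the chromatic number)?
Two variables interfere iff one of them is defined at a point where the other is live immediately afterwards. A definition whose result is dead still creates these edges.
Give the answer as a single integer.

Per-block:
  b0 def {n,w} use ∅
  b1 def {m} use ∅
  b2 def {m,w} use {w}
  b3 def {n} use ∅
  b4 def {m} use ∅
  b5 def {n,p} use {m,n}

Backward fixpoint:
  live b0: ∅→{n,w}
  live b1: {n}→{m,n}
  live b2: {w}→{m}
  live b3: {m}→{m,n}
  live b4: {n}→{m,n}
  live b5: {m,n}→∅

Interfere edges:
  m↔{n,p,w}
  n↔{m,p,w}
  p↔{m,n}
  w↔{m,n}

Registers:
  clique {m,n,p} ⇒ need ≥ 3
  3-colouring: R0={m}  R1={n}  R2={p,w}
  χ = 3

Answer: 3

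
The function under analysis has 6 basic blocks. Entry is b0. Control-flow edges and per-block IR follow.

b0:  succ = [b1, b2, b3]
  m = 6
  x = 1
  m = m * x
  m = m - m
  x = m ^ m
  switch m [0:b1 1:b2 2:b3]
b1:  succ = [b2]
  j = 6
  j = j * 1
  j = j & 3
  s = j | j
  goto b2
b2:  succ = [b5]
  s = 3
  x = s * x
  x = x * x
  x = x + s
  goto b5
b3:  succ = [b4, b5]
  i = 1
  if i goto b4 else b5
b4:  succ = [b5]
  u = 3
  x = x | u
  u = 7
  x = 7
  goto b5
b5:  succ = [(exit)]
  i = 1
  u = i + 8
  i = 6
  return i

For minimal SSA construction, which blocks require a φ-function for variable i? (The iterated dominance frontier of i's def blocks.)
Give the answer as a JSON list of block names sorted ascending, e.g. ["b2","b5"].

idom tree: b1←b0 b2←b0 b3←b0 b4←b3 b5←b0
Join-block Dom:
  b2: preds {b0,b1}: {b0} ∩ {b0,b1} = {b0}; idom=b0
  b5: preds {b2,b3,b4}: {b0,b2} ∩ {b0,b3} ∩ {b0,b3,b4} = {b0}; idom=b0

DF derivation:
  b2←b0: walk · to b0
  b2←b1: walk b1 to b0
  b5←b2: walk b2 to b0
  b5←b3: walk b3 to b0
  b5←b4: walk b4→b3 to b0
  b0 → ∅
  b1 → {b2}
  b2 → {b5}
  b3 → {b5}
  b4 → {b5}
  b5 → ∅

φ for i: defs {b3,b5}
  DF⁺ = {b5}

Answer: ["b5"]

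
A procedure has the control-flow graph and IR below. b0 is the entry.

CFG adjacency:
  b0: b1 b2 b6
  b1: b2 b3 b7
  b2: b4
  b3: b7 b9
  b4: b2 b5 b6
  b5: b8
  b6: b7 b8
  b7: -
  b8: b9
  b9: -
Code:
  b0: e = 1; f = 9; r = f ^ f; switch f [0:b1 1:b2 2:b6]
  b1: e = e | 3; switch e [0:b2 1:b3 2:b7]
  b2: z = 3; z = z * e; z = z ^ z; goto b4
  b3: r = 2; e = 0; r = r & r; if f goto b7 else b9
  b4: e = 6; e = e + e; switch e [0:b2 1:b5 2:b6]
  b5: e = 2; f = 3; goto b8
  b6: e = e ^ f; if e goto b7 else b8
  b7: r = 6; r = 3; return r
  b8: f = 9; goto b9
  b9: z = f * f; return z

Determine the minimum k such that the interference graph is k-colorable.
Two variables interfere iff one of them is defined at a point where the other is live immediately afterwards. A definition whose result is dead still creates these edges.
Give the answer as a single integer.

def/use:
  b0 def {e,f,r} use ∅
  b1 def {e} use {e}
  b2 def {z} use {e}
  b3 def {e,r} use {f}
  b4 def {e} use ∅
  b5 def {e,f} use ∅
  b6 def {e} use {e,f}
  b7 def {r} use ∅
  b8 def {f} use ∅
  b9 def {z} use {f}

Live sets:
  live b0: ∅→{e,f}
  live b1: {e,f}→{e,f}
  live b2: {e,f}→{f}
  live b3: {f}→{f}
  live b4: {f}→{e,f}
  live b5: ∅→∅
  live b6: {e,f}→∅
  live b7: ∅→∅
  live b8: ∅→{f}
  live b9: {f}→∅

Interference:
  e↔{f,r,z}
  f↔{e,r,z}
  r↔{e,f}
  z↔{e,f}

Registers:
  clique {e,f,r} ⇒ need ≥ 3
  3-colouring: c0={e}  c1={f}  c2={r,z}
  χ = 3

Answer: 3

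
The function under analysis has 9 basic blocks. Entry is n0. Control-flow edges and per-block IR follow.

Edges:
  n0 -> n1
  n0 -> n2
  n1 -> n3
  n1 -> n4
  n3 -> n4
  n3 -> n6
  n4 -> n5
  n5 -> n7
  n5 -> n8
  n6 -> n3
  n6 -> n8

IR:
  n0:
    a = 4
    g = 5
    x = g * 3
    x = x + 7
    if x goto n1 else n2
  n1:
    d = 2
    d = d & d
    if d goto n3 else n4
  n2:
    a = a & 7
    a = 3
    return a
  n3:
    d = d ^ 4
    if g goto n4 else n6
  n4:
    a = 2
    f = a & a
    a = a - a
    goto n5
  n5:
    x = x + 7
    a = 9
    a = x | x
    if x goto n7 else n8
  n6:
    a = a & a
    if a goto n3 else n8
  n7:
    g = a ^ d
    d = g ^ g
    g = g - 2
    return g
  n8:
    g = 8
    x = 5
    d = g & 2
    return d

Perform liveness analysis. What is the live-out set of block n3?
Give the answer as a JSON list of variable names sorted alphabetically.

Answer: ["a", "d", "g", "x"]

Derivation:
Per-block:
  n0: {a,g,x} / ∅
  n1: {d} / ∅
  n2: {a} / {a}
  n3: {d} / {d,g}
  n4: {a,f} / ∅
  n5: {a,x} / {x}
  n6: {a} / {a}
  n7: {d,g} / {a,d}
  n8: {d,g,x} / ∅

Liveness:
  live n0: ∅→{a,g,x}
  live n1: {a,g,x}→{a,d,g,x}
  live n2: {a}→∅
  live n3: {a,d,g,x}→{a,d,g,x}
  live n4: {d,x}→{d,x}
  live n5: {d,x}→{a,d}
  live n6: {a,d,g,x}→{a,d,g,x}
  live n7: {a,d}→∅
  live n8: ∅→∅

live-out(n3) = ["a", "d", "g", "x"]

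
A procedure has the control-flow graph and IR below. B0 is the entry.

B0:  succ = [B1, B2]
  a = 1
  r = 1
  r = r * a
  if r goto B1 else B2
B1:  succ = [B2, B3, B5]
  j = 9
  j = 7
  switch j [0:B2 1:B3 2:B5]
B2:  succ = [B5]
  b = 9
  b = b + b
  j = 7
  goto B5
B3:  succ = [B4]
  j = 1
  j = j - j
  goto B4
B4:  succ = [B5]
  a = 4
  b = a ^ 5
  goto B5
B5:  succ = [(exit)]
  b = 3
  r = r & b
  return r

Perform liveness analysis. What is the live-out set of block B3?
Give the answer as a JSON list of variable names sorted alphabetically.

Answer: ["r"]

Analysis:
def/use:
  B0 def {a,r} use ∅
  B1 def {j} use ∅
  B2 def {b,j} use ∅
  B3 def {j} use ∅
  B4 def {a,b} use ∅
  B5 def {b,r} use {r}

Live sets:
  B0: in=∅ out={r}
  B1: in={r} out={r}
  B2: in={r} out={r}
  B3: in={r} out={r}
  B4: in={r} out={r}
  B5: in={r} out=∅

live-out(B3) = ["r"]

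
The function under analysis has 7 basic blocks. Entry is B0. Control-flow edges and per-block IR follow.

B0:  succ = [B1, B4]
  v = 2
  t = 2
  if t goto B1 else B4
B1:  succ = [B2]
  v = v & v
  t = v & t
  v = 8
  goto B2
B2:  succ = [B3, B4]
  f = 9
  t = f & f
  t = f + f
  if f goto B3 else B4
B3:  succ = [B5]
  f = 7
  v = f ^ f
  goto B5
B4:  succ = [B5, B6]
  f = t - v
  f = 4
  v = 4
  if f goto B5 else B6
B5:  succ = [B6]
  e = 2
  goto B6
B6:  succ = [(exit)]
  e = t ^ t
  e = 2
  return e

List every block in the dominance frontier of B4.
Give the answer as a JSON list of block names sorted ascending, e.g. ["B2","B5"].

Answer: ["B5", "B6"]

Derivation:
idom tree: B1←B0 B2←B1 B3←B2 B4←B0 B5←B0 B6←B0
Join-block Dom:
  B4: preds {B0,B2}: {B0} ∩ {B0,B1,B2} = {B0}; idom=B0
  B5: preds {B3,B4}: {B0,B1,B2,B3} ∩ {B0,B4} = {B0}; idom=B0
  B6: preds {B4,B5}: {B0,B4} ∩ {B0,B5} = {B0}; idom=B0

DF walk-up:
  join B4 pred B0: · stop@B0
  join B4 pred B2: B2→B1 stop@B0
  join B5 pred B3: B3→B2→B1 stop@B0
  join B5 pred B4: B4 stop@B0
  join B6 pred B4: B4 stop@B0
  join B6 pred B5: B5 stop@B0
  B0 → ∅
  B1 → {B4,B5}
  B2 → {B4,B5}
  B3 → {B5}
  B4 → {B5,B6}
  B5 → {B6}
  B6 → ∅

DF(B4) = ["B5", "B6"]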